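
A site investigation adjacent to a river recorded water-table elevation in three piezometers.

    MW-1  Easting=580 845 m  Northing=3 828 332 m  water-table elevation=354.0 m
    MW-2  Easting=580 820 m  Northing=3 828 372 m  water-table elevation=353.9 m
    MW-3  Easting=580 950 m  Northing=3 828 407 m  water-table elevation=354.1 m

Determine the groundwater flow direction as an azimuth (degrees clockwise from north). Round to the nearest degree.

305°

Differences from MW-1: to MW-2 (Δx, Δy, Δh) = (-25, 40, -0.1); to MW-3 = (105, 75, +0.1).
Determinant of the coordinate differences = (-25)·75 − 105·40 = -6075.
∂h/∂x = [(-0.1)·75 − (+0.1)·40] / -6075 = +0.001893
∂h/∂y = [(-25)·(+0.1) − 105·(-0.1)] / -6075 = -0.001317
Flow direction (−∇h) has components (-0.001893 E, +0.001317 N).
Azimuth = atan2(E, N) = atan2(-0.001893, +0.001317) = 304.8° ≈ 305°.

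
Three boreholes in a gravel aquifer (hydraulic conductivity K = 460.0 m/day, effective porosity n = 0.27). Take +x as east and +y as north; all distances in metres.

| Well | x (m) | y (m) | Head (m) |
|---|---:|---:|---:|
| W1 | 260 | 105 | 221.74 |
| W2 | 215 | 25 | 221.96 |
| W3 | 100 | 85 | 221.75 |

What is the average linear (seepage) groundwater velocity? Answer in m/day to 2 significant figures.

5.0 m/day

Three-point gradient (reference W1): Δ to W2 = (-45, -80, +0.22), Δ to W3 = (-160, -20, +0.01).
∂h/∂x = +0.0003025, ∂h/∂y = -0.002920 (det = -11900).
|∇h| = √(0.0003025² + -0.002920²) = 0.002936
Seepage velocity v = K·i/n = 460.0 × 0.002936 / 0.27 = 5.002 m/day.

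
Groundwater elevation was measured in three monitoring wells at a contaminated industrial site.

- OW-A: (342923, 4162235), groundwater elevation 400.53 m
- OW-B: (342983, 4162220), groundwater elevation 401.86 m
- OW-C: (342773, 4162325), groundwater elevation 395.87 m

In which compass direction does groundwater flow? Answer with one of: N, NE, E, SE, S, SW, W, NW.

NW

Taking OW-A as reference: OW-B−OW-A = (60, -15, +1.33); OW-C−OW-A = (-150, 90, -4.66).
Solve a·Δx + b·Δy = Δh: det = 60·90 − (-150)·(-15) = 3150.
∂h/∂x = [(+1.33)·90 − (-4.66)·(-15)] / 3150 = +0.01581
∂h/∂y = [60·(-4.66) − (-150)·(+1.33)] / 3150 = -0.02543
Flow = −∇h = (-0.01581 east, +0.02543 north), which points northwest.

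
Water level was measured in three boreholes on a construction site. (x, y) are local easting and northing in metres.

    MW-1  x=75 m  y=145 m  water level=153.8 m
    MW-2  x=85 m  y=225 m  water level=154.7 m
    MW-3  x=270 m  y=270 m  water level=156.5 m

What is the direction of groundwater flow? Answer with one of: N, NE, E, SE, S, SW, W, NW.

SW

Differences from MW-1: to MW-2 (Δx, Δy, Δh) = (10, 80, +0.9); to MW-3 = (195, 125, +2.7).
Determinant of the coordinate differences = 10·125 − 195·80 = -14350.
∂h/∂x = [(+0.9)·125 − (+2.7)·80] / -14350 = +0.007213
∂h/∂y = [10·(+2.7) − 195·(+0.9)] / -14350 = +0.01035
Flow = −∇h = (-0.007213 east, -0.01035 north), which points southwest.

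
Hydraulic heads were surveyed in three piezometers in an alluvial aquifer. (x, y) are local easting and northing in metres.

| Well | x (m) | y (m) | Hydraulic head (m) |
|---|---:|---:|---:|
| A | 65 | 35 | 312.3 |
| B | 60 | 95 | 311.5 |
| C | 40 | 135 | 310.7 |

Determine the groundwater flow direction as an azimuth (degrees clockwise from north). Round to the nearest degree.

307°

Differences from A: to B (Δx, Δy, Δh) = (-5, 60, -0.8); to C = (-25, 100, -1.6).
Determinant of the coordinate differences = (-5)·100 − (-25)·60 = 1000.
∂h/∂x = [(-0.8)·100 − (-1.6)·60] / 1000 = +0.01600
∂h/∂y = [(-5)·(-1.6) − (-25)·(-0.8)] / 1000 = -0.01200
Flow direction (−∇h) has components (-0.01600 E, +0.01200 N).
Azimuth = atan2(E, N) = atan2(-0.01600, +0.01200) = 306.9° ≈ 307°.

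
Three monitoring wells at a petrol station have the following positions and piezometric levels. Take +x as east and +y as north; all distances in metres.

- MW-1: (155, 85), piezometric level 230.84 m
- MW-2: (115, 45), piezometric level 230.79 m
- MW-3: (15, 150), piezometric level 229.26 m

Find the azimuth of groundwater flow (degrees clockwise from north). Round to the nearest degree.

310°

Differences from MW-1: to MW-2 (Δx, Δy, Δh) = (-40, -40, -0.05); to MW-3 = (-140, 65, -1.58).
Solve a·Δx + b·Δy = Δh: det = (-40)·65 − (-140)·(-40) = -8200.
∂h/∂x = [(-0.05)·65 − (-1.58)·(-40)] / -8200 = +0.008104
∂h/∂y = [(-40)·(-1.58) − (-140)·(-0.05)] / -8200 = -0.006854
Flow direction (−∇h) has components (-0.008104 E, +0.006854 N).
Azimuth = atan2(E, N) = atan2(-0.008104, +0.006854) = 310.2° ≈ 310°.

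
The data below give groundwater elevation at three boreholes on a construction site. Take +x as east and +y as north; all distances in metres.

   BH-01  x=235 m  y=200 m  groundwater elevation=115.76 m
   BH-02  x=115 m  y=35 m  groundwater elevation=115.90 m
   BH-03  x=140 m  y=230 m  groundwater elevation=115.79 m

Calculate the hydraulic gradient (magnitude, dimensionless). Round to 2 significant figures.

0.00069

Taking BH-01 as reference: BH-02−BH-01 = (-120, -165, +0.14); BH-03−BH-01 = (-95, 30, +0.03).
Solve a·Δx + b·Δy = Δh: det = (-120)·30 − (-95)·(-165) = -19275.
∂h/∂x = [(+0.14)·30 − (+0.03)·(-165)] / -19275 = -0.0004747
∂h/∂y = [(-120)·(+0.03) − (-95)·(+0.14)] / -19275 = -0.0005032
|∇h| = √(-0.0004747² + -0.0005032²) = 0.0006918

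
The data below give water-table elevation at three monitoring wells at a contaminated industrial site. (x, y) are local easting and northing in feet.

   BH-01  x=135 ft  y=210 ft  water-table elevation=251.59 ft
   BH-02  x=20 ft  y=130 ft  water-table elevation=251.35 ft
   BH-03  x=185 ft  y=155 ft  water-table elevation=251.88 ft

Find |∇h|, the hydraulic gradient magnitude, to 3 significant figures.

0.00409

Three-point gradient (reference BH-01): Δ to BH-02 = (-115, -80, -0.24), Δ to BH-03 = (50, -55, +0.29).
∂h/∂x = +0.003525, ∂h/∂y = -0.002068 (det = 10325).
|∇h| = √(0.003525² + -0.002068²) = 0.004087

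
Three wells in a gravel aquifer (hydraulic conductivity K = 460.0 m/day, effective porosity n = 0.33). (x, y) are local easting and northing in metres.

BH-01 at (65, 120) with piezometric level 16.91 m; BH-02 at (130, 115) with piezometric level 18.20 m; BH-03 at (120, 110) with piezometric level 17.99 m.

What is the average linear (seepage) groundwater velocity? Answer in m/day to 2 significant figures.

28 m/day

With h = a·x + b·y + c and BH-01 as origin, the differences give:
  65·a + (-5)·b = +1.29
  55·a + (-10)·b = +1.08
Eliminate b (×(-10) and ×(-5), subtract): -375·a = -7.500 → a = ∂h/∂x = +0.02000
Back-substitute: b = ∂h/∂y = +0.002000.
|∇h| = √(0.02000² + 0.002000²) = 0.0201
Seepage velocity v = K·i/n = 460.0 × 0.0201 / 0.33 = 28.02 m/day.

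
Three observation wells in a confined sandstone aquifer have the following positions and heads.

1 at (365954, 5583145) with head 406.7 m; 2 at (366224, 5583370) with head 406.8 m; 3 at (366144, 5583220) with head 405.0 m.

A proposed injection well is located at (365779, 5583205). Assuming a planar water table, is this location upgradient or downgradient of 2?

With h = a·x + b·y + c and 1 as origin, the differences give:
  270·a + 225·b = +0.1
  190·a + 75·b = -1.7
Eliminate b (×75 and ×225, subtract): -22500·a = 390.00 → a = ∂h/∂x = -0.01733
Back-substitute: b = ∂h/∂y = +0.02124.
Head at (365779, 5583205) = 406.7 + (-0.01733)·(-175) + (+0.02124)·(60) = 411.01 m.
That is higher than the 406.8 m at 2, so the point is upgradient.

upgradient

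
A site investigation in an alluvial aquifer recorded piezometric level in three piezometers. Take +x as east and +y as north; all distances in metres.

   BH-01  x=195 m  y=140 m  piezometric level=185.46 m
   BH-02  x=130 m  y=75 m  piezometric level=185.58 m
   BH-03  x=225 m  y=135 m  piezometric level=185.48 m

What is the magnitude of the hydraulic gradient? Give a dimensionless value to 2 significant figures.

0.0022

Differences from BH-01: to BH-02 (Δx, Δy, Δh) = (-65, -65, +0.12); to BH-03 = (30, -5, +0.02).
Determinant of the coordinate differences = (-65)·(-5) − 30·(-65) = 2275.
∂h/∂x = [(+0.12)·(-5) − (+0.02)·(-65)] / 2275 = +0.0003077
∂h/∂y = [(-65)·(+0.02) − 30·(+0.12)] / 2275 = -0.002154
|∇h| = √(0.0003077² + -0.002154²) = 0.002176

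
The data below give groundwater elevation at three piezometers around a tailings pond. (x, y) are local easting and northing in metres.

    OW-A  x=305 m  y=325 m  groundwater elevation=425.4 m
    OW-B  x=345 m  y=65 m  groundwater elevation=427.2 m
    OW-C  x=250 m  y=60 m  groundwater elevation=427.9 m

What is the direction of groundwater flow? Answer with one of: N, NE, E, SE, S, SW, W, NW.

Differences from OW-A: to OW-B (Δx, Δy, Δh) = (40, -260, +1.8); to OW-C = (-55, -265, +2.5).
Determinant of the coordinate differences = 40·(-265) − (-55)·(-260) = -24900.
∂h/∂x = [(+1.8)·(-265) − (+2.5)·(-260)] / -24900 = -0.006948
∂h/∂y = [40·(+2.5) − (-55)·(+1.8)] / -24900 = -0.007992
Flow = −∇h = (+0.006948 east, +0.007992 north), which points northeast.

NE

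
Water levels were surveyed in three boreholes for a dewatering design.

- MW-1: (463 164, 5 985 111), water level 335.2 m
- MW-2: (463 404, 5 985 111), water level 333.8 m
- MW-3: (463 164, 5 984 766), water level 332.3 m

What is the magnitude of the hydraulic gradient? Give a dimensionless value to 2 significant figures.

∂h/∂x = (333.8 − 335.2) / (463404 − 463164) = -0.005833
∂h/∂y = (332.3 − 335.2) / (5984766 − 5985111) = +0.008406
|∇h| = √(-0.005833² + 0.008406²) = 0.01023

0.010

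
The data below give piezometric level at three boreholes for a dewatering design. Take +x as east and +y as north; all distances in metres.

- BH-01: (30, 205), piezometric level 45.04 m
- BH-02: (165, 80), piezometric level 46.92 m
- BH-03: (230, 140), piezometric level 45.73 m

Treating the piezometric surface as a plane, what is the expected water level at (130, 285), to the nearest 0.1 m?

Differences from BH-01: to BH-02 (Δx, Δy, Δh) = (135, -125, +1.88); to BH-03 = (200, -65, +0.69).
Determinant of the coordinate differences = 135·(-65) − 200·(-125) = 16225.
∂h/∂x = [(+1.88)·(-65) − (+0.69)·(-125)] / 16225 = -0.002216
∂h/∂y = [135·(+0.69) − 200·(+1.88)] / 16225 = -0.01743
h(130, 285) = 45.04 + (-0.002216)·(100) + (-0.01743)·(80) = 45.04 -0.222 -1.395 = 43.424 m.

43.4 m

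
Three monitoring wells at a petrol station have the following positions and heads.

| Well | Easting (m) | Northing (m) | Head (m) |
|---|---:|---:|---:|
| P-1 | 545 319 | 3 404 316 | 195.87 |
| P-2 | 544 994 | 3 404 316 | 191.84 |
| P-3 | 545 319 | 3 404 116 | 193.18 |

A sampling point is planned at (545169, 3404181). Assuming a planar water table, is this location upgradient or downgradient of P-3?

downgradient

∂h/∂x = (191.84 − 195.87) / (544994 − 545319) = +0.01240
∂h/∂y = (193.18 − 195.87) / (3404116 − 3404316) = +0.01345
Head at (545169, 3404181) = 195.87 + (+0.01240)·(-150) + (+0.01345)·(-135) = 192.19 m.
That is lower than the 193.18 m at P-3, so the point is downgradient.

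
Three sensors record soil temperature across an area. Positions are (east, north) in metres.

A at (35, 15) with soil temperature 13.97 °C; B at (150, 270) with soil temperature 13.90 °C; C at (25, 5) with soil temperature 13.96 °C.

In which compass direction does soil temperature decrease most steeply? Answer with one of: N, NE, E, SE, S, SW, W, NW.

Taking A as reference: B−A = (115, 255, -0.07); C−A = (-10, -10, -0.01).
Determinant of the coordinate differences = 115·(-10) − (-10)·255 = 1400.
∂T/∂x = [(-0.07)·(-10) − (-0.01)·255] / 1400 = +0.002321
∂T/∂y = [115·(-0.01) − (-10)·(-0.07)] / 1400 = -0.001321
Steepest decrease is along −∇f = (-0.002321 E, +0.001321 N) → northwest.

NW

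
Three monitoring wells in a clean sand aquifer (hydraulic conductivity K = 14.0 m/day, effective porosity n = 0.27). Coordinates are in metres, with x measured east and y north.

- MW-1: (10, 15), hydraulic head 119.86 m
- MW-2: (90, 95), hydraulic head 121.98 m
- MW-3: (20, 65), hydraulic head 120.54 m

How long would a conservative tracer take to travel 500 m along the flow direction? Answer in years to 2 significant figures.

Taking MW-1 as reference: MW-2−MW-1 = (80, 80, +2.12); MW-3−MW-1 = (10, 50, +0.68).
Solve a·Δx + b·Δy = Δh: det = 80·50 − 10·80 = 3200.
∂h/∂x = [(+2.12)·50 − (+0.68)·80] / 3200 = +0.01612
∂h/∂y = [80·(+0.68) − 10·(+2.12)] / 3200 = +0.01038
|∇h| = √(0.01612² + 0.01038²) = 0.01917
Seepage velocity v = K·i/n = 14.0 × 0.01917 / 0.27 = 0.994 m/day.
t = 500 / 0.994 = 503 days = 1.38 years.

1.4 years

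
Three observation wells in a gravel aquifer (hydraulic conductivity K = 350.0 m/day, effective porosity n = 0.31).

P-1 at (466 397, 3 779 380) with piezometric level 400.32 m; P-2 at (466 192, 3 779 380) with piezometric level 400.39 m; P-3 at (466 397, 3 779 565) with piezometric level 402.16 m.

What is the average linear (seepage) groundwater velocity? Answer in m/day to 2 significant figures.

∂h/∂x = (400.39 − 400.32) / (466192 − 466397) = -0.0003415
∂h/∂y = (402.16 − 400.32) / (3779565 − 3779380) = +0.009946
|∇h| = √(-0.0003415² + 0.009946²) = 0.009952
Seepage velocity v = K·i/n = 350.0 × 0.009952 / 0.31 = 11.24 m/day.

11 m/day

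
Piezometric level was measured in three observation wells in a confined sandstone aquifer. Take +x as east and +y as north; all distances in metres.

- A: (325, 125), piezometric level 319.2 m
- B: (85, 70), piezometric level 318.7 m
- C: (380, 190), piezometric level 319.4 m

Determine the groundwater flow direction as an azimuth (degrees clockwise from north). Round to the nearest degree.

With h = a·x + b·y + c and A as origin, the differences give:
  (-240)·a + (-55)·b = -0.5
  55·a + 65·b = +0.2
Eliminate b (×65 and ×(-55), subtract): -12575·a = -21.50 → a = ∂h/∂x = +0.001710
Back-substitute: b = ∂h/∂y = +0.001630.
Flow direction (−∇h) has components (-0.001710 E, -0.001630 N).
Azimuth = atan2(E, N) = atan2(-0.001710, -0.001630) = 226.4° ≈ 226°.

226°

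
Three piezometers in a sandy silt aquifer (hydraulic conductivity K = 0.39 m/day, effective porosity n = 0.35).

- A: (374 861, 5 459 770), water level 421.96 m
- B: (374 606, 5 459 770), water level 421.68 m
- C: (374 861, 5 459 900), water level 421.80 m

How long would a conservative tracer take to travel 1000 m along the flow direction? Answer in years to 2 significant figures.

∂h/∂x = (421.68 − 421.96) / (374606 − 374861) = +0.001098
∂h/∂y = (421.80 − 421.96) / (5459900 − 5459770) = -0.001231
|∇h| = √(0.001098² + -0.001231²) = 0.00165
Seepage velocity v = K·i/n = 0.39 × 0.00165 / 0.35 = 0.001839 m/day.
t = 1000 / 0.001839 = 5.438e+05 days = 1.49e+03 years.

1500 years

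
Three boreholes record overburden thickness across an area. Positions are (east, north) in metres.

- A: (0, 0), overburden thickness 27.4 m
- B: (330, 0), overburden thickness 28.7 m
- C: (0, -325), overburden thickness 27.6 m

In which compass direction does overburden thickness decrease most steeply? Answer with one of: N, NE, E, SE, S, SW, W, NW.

W

∂d/∂x = (28.7 − 27.4) / (330 − 0) = +0.003939
∂d/∂y = (27.6 − 27.4) / (-325 − 0) = -0.0006154
Steepest decrease is along −∇f = (-0.003939 E, +0.0006154 N) → west.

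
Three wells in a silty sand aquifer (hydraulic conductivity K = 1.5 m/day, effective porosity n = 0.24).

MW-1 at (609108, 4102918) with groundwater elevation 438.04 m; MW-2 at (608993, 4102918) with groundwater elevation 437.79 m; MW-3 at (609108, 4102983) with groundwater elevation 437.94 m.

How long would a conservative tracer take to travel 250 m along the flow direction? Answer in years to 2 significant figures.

41 years

∂h/∂x = (437.79 − 438.04) / (608993 − 609108) = +0.002174
∂h/∂y = (437.94 − 438.04) / (4102983 − 4102918) = -0.001538
|∇h| = √(0.002174² + -0.001538²) = 0.002663
Seepage velocity v = K·i/n = 1.5 × 0.002663 / 0.24 = 0.01664 m/day.
t = 250 / 0.01664 = 1.502e+04 days = 41.1 years.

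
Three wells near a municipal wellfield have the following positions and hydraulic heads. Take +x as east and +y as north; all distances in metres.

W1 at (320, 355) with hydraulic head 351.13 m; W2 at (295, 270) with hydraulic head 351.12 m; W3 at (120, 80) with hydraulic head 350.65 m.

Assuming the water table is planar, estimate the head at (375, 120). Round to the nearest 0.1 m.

Three-point gradient (reference W1): Δ to W2 = (-25, -85, -0.01), Δ to W3 = (-200, -275, -0.48).
∂h/∂x = +0.003758, ∂h/∂y = -0.0009877 (det = -10125).
h(375, 120) = 351.13 + (+0.003758)·(55) + (-0.0009877)·(-235) = 351.13 +0.207 +0.232 = 351.569 m.

351.6 m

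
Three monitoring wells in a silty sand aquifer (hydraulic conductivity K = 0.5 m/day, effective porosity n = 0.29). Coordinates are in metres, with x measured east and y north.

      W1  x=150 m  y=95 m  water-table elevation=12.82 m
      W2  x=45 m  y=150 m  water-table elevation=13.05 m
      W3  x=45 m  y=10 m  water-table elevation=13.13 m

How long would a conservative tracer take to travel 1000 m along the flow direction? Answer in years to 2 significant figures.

Taking W1 as reference: W2−W1 = (-105, 55, +0.23); W3−W1 = (-105, -85, +0.31).
Determinant of the coordinate differences = (-105)·(-85) − (-105)·55 = 14700.
∂h/∂x = [(+0.23)·(-85) − (+0.31)·55] / 14700 = -0.002490
∂h/∂y = [(-105)·(+0.31) − (-105)·(+0.23)] / 14700 = -0.0005714
|∇h| = √(-0.002490² + -0.0005714²) = 0.002555
Seepage velocity v = K·i/n = 0.5 × 0.002555 / 0.29 = 0.004405 m/day.
t = 1000 / 0.004405 = 2.27e+05 days = 621 years.

620 years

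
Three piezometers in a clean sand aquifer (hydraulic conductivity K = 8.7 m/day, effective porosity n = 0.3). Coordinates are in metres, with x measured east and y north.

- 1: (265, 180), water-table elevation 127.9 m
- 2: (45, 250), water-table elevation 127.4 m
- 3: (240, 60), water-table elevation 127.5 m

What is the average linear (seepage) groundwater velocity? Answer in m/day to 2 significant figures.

With h = a·x + b·y + c and 1 as origin, the differences give:
  (-220)·a + 70·b = -0.5
  (-25)·a + (-120)·b = -0.4
Eliminate b (×(-120) and ×70, subtract): 28150·a = 88.00 → a = ∂h/∂x = +0.003126
Back-substitute: b = ∂h/∂y = +0.002682.
|∇h| = √(0.003126² + 0.002682²) = 0.004119
Seepage velocity v = K·i/n = 8.7 × 0.004119 / 0.3 = 0.1195 m/day.

0.12 m/day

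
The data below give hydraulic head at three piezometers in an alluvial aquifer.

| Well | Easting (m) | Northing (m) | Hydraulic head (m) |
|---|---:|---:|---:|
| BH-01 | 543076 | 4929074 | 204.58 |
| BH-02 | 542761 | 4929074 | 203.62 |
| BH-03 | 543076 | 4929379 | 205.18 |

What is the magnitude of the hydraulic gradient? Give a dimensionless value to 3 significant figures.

∂h/∂x = (203.62 − 204.58) / (542761 − 543076) = +0.003048
∂h/∂y = (205.18 − 204.58) / (4929379 − 4929074) = +0.001967
|∇h| = √(0.003048² + 0.001967²) = 0.003628

0.00363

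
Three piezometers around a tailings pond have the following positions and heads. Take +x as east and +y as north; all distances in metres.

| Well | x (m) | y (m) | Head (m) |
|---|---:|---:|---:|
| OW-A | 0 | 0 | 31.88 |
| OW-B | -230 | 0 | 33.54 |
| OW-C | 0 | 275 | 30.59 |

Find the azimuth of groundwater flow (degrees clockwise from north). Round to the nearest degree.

∂h/∂x = (33.54 − 31.88) / (-230 − 0) = -0.007217
∂h/∂y = (30.59 − 31.88) / (275 − 0) = -0.004691
Flow direction (−∇h) has components (+0.007217 E, +0.004691 N).
Azimuth = atan2(E, N) = atan2(+0.007217, +0.004691) = 57.0° ≈ 057°.

057°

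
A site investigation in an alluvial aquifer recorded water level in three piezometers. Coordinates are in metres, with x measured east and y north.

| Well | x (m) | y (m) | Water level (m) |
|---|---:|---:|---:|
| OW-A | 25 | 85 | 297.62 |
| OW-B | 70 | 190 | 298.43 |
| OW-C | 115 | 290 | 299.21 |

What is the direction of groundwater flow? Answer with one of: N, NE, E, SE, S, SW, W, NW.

Three-point gradient (reference OW-A): Δ to OW-B = (45, 105, +0.81), Δ to OW-C = (90, 205, +1.59).
∂h/∂x = +0.004000, ∂h/∂y = +0.006000 (det = -225).
Flow = −∇h = (-0.004000 east, -0.006000 north), which points southwest.

SW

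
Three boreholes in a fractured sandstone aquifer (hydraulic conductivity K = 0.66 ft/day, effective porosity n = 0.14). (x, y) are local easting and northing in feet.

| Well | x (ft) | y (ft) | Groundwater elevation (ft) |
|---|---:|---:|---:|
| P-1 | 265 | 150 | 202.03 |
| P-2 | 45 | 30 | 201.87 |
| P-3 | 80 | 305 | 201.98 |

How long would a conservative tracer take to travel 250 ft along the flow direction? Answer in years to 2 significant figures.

230 years

Taking P-1 as reference: P-2−P-1 = (-220, -120, -0.16); P-3−P-1 = (-185, 155, -0.05).
Determinant of the coordinate differences = (-220)·155 − (-185)·(-120) = -56300.
∂h/∂x = [(-0.16)·155 − (-0.05)·(-120)] / -56300 = +0.0005471
∂h/∂y = [(-220)·(-0.05) − (-185)·(-0.16)] / -56300 = +0.0003304
|∇h| = √(0.0005471² + 0.0003304²) = 0.0006391
Seepage velocity v = K·i/n = 0.66 × 0.0006391 / 0.14 = 0.003013 ft/day.
t = 250 / 0.003013 = 8.297e+04 days = 227 years.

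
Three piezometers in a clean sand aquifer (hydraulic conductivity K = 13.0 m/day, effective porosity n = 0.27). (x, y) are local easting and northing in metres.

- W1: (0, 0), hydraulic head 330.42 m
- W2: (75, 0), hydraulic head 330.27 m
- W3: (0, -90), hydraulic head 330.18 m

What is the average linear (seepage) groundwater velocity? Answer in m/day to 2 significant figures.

∂h/∂x = (330.27 − 330.42) / (75 − 0) = -0.002000
∂h/∂y = (330.18 − 330.42) / (-90 − 0) = +0.002667
|∇h| = √(-0.002000² + 0.002667²) = 0.003334
Seepage velocity v = K·i/n = 13.0 × 0.003334 / 0.27 = 0.1605 m/day.

0.16 m/day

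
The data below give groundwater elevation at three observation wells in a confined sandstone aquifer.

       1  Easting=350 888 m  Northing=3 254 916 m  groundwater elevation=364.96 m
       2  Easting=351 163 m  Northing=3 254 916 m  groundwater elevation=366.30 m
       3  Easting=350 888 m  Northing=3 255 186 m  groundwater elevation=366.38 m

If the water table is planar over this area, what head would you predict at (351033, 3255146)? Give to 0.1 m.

∂h/∂x = (366.30 − 364.96) / (351163 − 350888) = +0.004873
∂h/∂y = (366.38 − 364.96) / (3255186 − 3254916) = +0.005259
h(351033, 3255146) = 364.96 + (+0.004873)·(145) + (+0.005259)·(230) = 364.96 +0.707 +1.210 = 366.876 m.

366.9 m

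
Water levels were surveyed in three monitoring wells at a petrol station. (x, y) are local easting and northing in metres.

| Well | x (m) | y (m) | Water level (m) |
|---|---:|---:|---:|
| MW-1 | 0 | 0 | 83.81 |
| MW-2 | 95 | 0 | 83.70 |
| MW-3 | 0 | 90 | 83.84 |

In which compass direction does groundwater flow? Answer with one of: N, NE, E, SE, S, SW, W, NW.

∂h/∂x = (83.70 − 83.81) / (95 − 0) = -0.001158
∂h/∂y = (83.84 − 83.81) / (90 − 0) = +0.0003333
Flow = −∇h = (+0.001158 east, -0.0003333 north), which points east.

E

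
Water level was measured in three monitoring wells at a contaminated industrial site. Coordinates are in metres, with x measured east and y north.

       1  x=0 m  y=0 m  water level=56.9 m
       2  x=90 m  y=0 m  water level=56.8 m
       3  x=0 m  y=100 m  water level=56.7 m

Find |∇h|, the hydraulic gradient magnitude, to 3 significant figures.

∂h/∂x = (56.8 − 56.9) / (90 − 0) = -0.001111
∂h/∂y = (56.7 − 56.9) / (100 − 0) = -0.002000
|∇h| = √(-0.001111² + -0.002000²) = 0.002288

0.00229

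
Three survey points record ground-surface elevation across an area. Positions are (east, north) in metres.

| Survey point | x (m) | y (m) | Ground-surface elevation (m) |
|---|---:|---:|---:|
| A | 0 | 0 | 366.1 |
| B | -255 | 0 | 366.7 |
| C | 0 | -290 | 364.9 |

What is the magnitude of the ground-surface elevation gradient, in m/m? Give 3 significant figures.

0.00476 m/m

∂z/∂x = (366.7 − 366.1) / (-255 − 0) = -0.002353
∂z/∂y = (364.9 − 366.1) / (-290 − 0) = +0.004138
|∇f| = √(-0.002353² + 0.004138²) = 0.00476 m/m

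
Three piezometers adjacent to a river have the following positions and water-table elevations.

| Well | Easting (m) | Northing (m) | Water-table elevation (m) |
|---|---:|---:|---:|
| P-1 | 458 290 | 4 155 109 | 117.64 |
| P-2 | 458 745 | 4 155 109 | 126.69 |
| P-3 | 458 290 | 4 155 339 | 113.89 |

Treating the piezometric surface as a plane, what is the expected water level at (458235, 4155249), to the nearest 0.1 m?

114.3 m

∂h/∂x = (126.69 − 117.64) / (458745 − 458290) = +0.01989
∂h/∂y = (113.89 − 117.64) / (4155339 − 4155109) = -0.01630
h(458235, 4155249) = 117.64 + (+0.01989)·(-55) + (-0.01630)·(140) = 117.64 -1.094 -2.283 = 114.263 m.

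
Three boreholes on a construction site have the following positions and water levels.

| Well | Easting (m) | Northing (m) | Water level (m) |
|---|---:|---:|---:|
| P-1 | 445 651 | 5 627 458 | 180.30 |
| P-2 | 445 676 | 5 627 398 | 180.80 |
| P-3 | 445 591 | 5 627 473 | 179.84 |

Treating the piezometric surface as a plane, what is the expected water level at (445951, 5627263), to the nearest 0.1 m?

Taking P-1 as reference: P-2−P-1 = (25, -60, +0.50); P-3−P-1 = (-60, 15, -0.46).
Determinant of the coordinate differences = 25·15 − (-60)·(-60) = -3225.
∂h/∂x = [(+0.50)·15 − (-0.46)·(-60)] / -3225 = +0.006233
∂h/∂y = [25·(-0.46) − (-60)·(+0.50)] / -3225 = -0.005736
h(445951, 5627263) = 180.30 + (+0.006233)·(300) + (-0.005736)·(-195) = 180.30 +1.870 +1.119 = 183.288 m.

183.3 m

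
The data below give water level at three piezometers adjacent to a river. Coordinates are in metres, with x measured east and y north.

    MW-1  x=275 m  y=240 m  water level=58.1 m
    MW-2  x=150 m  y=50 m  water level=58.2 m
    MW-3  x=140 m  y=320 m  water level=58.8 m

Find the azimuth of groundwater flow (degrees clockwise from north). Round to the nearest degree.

118°

Three-point gradient (reference MW-1): Δ to MW-2 = (-125, -190, +0.1), Δ to MW-3 = (-135, 80, +0.7).
∂h/∂x = -0.003955, ∂h/∂y = +0.002076 (det = -35650).
Flow direction (−∇h) has components (+0.003955 E, -0.002076 N).
Azimuth = atan2(E, N) = atan2(+0.003955, -0.002076) = 117.7° ≈ 118°.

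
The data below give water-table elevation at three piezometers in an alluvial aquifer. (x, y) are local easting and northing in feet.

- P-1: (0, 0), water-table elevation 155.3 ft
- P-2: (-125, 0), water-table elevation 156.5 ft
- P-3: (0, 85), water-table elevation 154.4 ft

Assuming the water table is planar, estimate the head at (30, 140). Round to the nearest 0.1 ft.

∂h/∂x = (156.5 − 155.3) / (-125 − 0) = -0.009600
∂h/∂y = (154.4 − 155.3) / (85 − 0) = -0.01059
h(30, 140) = 155.3 + (-0.009600)·(30) + (-0.01059)·(140) = 155.3 -0.288 -1.482 = 153.530 ft.

153.5 ft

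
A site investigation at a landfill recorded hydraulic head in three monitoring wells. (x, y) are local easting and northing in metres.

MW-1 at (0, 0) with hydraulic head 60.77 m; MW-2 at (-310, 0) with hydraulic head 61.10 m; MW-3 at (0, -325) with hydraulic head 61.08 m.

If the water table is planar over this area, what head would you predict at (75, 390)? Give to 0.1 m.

60.3 m

∂h/∂x = (61.10 − 60.77) / (-310 − 0) = -0.001065
∂h/∂y = (61.08 − 60.77) / (-325 − 0) = -0.0009538
h(75, 390) = 60.77 + (-0.001065)·(75) + (-0.0009538)·(390) = 60.77 -0.080 -0.372 = 60.318 m.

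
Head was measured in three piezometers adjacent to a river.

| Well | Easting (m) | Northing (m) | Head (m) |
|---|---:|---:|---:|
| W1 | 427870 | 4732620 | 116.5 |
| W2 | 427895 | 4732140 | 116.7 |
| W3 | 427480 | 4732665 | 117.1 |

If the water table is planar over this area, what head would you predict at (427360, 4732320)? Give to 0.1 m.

With h = a·x + b·y + c and W1 as origin, the differences give:
  25·a + (-480)·b = +0.2
  (-390)·a + 45·b = +0.6
Eliminate b (×45 and ×(-480), subtract): -186075·a = 297.00 → a = ∂h/∂x = -0.001596
Back-substitute: b = ∂h/∂y = -0.0004998.
h(427360, 4732320) = 116.5 + (-0.001596)·(-510) + (-0.0004998)·(-300) = 116.5 +0.814 +0.150 = 117.464 m.

117.5 m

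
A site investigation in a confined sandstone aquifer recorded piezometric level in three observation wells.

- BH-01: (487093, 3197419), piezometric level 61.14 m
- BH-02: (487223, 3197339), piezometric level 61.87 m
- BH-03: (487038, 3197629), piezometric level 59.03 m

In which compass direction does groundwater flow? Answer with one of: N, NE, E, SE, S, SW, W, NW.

With h = a·x + b·y + c and BH-01 as origin, the differences give:
  130·a + (-80)·b = +0.73
  (-55)·a + 210·b = -2.11
Eliminate b (×210 and ×(-80), subtract): 22900·a = -15.500 → a = ∂h/∂x = -0.0006769
Back-substitute: b = ∂h/∂y = -0.01022.
Flow = −∇h = (+0.0006769 east, +0.01022 north), which points north.

N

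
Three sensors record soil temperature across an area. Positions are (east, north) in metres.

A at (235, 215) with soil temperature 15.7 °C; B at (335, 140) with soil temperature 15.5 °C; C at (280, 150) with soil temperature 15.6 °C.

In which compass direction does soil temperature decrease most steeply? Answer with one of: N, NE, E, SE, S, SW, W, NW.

Differences from A: to B (Δx, Δy, Δh) = (100, -75, -0.2); to C = (45, -65, -0.1).
Solve a·Δx + b·Δy = ΔT: det = 100·(-65) − 45·(-75) = -3125.
∂T/∂x = [(-0.2)·(-65) − (-0.1)·(-75)] / -3125 = -0.001760
∂T/∂y = [100·(-0.1) − 45·(-0.2)] / -3125 = +0.0003200
Steepest decrease is along −∇f = (+0.001760 E, -0.0003200 N) → east.

E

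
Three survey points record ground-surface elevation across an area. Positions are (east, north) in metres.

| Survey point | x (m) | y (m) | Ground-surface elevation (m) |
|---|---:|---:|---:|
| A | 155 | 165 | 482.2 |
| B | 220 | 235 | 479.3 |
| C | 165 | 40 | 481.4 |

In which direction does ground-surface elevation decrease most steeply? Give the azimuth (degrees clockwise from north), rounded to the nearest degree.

093°

With z = a·x + b·y + c and A as origin, the differences give:
  65·a + 70·b = -2.9
  10·a + (-125)·b = -0.8
Eliminate b (×(-125) and ×70, subtract): -8825·a = 418.50 → a = ∂z/∂x = -0.04742
Back-substitute: b = ∂z/∂y = +0.002606.
Steepest decrease is along −∇f: components (+0.04742 E, -0.002606 N).
Azimuth = atan2(+0.04742, -0.002606) = 93.1° ≈ 093°.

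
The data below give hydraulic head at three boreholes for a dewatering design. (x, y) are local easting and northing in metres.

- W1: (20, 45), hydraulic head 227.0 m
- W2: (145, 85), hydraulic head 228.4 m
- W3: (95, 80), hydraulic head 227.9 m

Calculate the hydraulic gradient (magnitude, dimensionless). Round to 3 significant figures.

0.0109

Taking W1 as reference: W2−W1 = (125, 40, +1.4); W3−W1 = (75, 35, +0.9).
Solve a·Δx + b·Δy = Δh: det = 125·35 − 75·40 = 1375.
∂h/∂x = [(+1.4)·35 − (+0.9)·40] / 1375 = +0.009455
∂h/∂y = [125·(+0.9) − 75·(+1.4)] / 1375 = +0.005455
|∇h| = √(0.009455² + 0.005455²) = 0.01092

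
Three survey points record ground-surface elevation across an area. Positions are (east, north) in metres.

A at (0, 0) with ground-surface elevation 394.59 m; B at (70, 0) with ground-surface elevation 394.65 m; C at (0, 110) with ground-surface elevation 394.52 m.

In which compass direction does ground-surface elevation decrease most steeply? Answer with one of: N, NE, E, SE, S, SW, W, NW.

∂z/∂x = (394.65 − 394.59) / (70 − 0) = +0.0008571
∂z/∂y = (394.52 − 394.59) / (110 − 0) = -0.0006364
Steepest decrease is along −∇f = (-0.0008571 E, +0.0006364 N) → northwest.

NW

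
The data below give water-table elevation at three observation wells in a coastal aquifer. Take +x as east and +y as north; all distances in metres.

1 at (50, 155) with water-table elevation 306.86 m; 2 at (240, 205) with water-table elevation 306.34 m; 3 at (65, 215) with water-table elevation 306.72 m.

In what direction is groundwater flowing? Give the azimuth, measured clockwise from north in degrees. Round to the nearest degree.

052°

With h = a·x + b·y + c and 1 as origin, the differences give:
  190·a + 50·b = -0.52
  15·a + 60·b = -0.14
Eliminate b (×60 and ×50, subtract): 10650·a = -24.200 → a = ∂h/∂x = -0.002272
Back-substitute: b = ∂h/∂y = -0.001765.
Flow direction (−∇h) has components (+0.002272 E, +0.001765 N).
Azimuth = atan2(E, N) = atan2(+0.002272, +0.001765) = 52.2° ≈ 052°.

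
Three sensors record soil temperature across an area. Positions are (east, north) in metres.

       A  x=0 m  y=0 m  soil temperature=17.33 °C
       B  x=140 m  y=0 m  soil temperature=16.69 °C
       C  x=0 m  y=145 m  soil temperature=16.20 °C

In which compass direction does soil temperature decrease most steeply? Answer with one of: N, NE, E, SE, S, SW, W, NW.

NE

∂T/∂x = (16.69 − 17.33) / (140 − 0) = -0.004571
∂T/∂y = (16.20 − 17.33) / (145 − 0) = -0.007793
Steepest decrease is along −∇f = (+0.004571 E, +0.007793 N) → northeast.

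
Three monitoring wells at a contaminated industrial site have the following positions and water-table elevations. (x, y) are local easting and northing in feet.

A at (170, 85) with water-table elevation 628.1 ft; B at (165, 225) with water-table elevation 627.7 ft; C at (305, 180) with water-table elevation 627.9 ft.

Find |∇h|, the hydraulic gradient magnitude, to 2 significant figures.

With h = a·x + b·y + c and A as origin, the differences give:
  (-5)·a + 140·b = -0.4
  135·a + 95·b = -0.2
Eliminate b (×95 and ×140, subtract): -19375·a = -10.00 → a = ∂h/∂x = +0.0005161
Back-substitute: b = ∂h/∂y = -0.002839.
|∇h| = √(0.0005161² + -0.002839²) = 0.002886

0.0029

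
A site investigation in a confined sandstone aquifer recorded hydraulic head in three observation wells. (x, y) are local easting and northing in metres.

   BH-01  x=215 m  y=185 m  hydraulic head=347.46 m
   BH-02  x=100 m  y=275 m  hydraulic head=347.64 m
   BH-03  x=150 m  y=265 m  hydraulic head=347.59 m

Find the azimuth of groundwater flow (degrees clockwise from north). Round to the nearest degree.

Taking BH-01 as reference: BH-02−BH-01 = (-115, 90, +0.18); BH-03−BH-01 = (-65, 80, +0.13).
Determinant of the coordinate differences = (-115)·80 − (-65)·90 = -3350.
∂h/∂x = [(+0.18)·80 − (+0.13)·90] / -3350 = -0.0008060
∂h/∂y = [(-115)·(+0.13) − (-65)·(+0.18)] / -3350 = +0.0009701
Flow direction (−∇h) has components (+0.0008060 E, -0.0009701 N).
Azimuth = atan2(E, N) = atan2(+0.0008060, -0.0009701) = 140.3° ≈ 140°.

140°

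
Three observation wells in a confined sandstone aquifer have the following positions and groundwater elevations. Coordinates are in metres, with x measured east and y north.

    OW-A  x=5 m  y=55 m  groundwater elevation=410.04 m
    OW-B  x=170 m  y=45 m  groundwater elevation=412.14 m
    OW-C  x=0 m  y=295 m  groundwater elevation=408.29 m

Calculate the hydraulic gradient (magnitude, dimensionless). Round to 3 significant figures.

0.0142

Taking OW-A as reference: OW-B−OW-A = (165, -10, +2.10); OW-C−OW-A = (-5, 240, -1.75).
Solve a·Δx + b·Δy = Δh: det = 165·240 − (-5)·(-10) = 39550.
∂h/∂x = [(+2.10)·240 − (-1.75)·(-10)] / 39550 = +0.01230
∂h/∂y = [165·(-1.75) − (-5)·(+2.10)] / 39550 = -0.007035
|∇h| = √(0.01230² + -0.007035²) = 0.01417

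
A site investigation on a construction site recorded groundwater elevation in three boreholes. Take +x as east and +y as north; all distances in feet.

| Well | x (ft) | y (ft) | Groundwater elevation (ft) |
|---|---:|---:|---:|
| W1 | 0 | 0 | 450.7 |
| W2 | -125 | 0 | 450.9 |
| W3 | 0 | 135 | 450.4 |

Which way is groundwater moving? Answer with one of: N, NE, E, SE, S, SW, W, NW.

NE

∂h/∂x = (450.9 − 450.7) / (-125 − 0) = -0.001600
∂h/∂y = (450.4 − 450.7) / (135 − 0) = -0.002222
Flow = −∇h = (+0.001600 east, +0.002222 north), which points northeast.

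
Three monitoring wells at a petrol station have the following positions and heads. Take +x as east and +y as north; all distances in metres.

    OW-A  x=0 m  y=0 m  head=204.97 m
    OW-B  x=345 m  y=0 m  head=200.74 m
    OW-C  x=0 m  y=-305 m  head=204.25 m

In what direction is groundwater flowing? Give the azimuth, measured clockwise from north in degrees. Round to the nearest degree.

101°

∂h/∂x = (200.74 − 204.97) / (345 − 0) = -0.01226
∂h/∂y = (204.25 − 204.97) / (-305 − 0) = +0.002361
Flow direction (−∇h) has components (+0.01226 E, -0.002361 N).
Azimuth = atan2(E, N) = atan2(+0.01226, -0.002361) = 100.9° ≈ 101°.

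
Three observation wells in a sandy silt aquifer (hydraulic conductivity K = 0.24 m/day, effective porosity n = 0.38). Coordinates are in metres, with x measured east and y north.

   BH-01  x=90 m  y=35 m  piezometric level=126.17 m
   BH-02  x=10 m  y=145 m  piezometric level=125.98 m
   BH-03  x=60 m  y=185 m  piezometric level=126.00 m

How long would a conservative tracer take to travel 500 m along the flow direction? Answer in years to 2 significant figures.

With h = a·x + b·y + c and BH-01 as origin, the differences give:
  (-80)·a + 110·b = -0.19
  (-30)·a + 150·b = -0.17
Eliminate b (×150 and ×110, subtract): -8700·a = -9.800 → a = ∂h/∂x = +0.001126
Back-substitute: b = ∂h/∂y = -0.0009080.
|∇h| = √(0.001126² + -0.0009080²) = 0.001446
Seepage velocity v = K·i/n = 0.24 × 0.001446 / 0.38 = 0.0009133 m/day.
t = 500 / 0.0009133 = 5.475e+05 days = 1.5e+03 years.

1500 years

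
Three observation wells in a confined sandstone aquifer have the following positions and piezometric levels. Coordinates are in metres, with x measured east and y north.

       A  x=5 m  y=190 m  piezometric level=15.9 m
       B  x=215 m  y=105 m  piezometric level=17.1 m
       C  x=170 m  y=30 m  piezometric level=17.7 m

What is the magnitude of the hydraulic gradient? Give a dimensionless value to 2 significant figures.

Taking A as reference: B−A = (210, -85, +1.2); C−A = (165, -160, +1.8).
Solve a·Δx + b·Δy = Δh: det = 210·(-160) − 165·(-85) = -19575.
∂h/∂x = [(+1.2)·(-160) − (+1.8)·(-85)] / -19575 = +0.001992
∂h/∂y = [210·(+1.8) − 165·(+1.2)] / -19575 = -0.009195
|∇h| = √(0.001992² + -0.009195²) = 0.009408

0.0094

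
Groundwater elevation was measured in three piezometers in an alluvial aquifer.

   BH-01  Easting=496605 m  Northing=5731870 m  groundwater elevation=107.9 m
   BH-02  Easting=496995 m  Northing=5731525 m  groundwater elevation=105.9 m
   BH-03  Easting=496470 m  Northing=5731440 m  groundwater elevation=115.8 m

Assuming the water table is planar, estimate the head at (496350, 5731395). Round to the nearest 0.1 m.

118.4 m

Taking BH-01 as reference: BH-02−BH-01 = (390, -345, -2.0); BH-03−BH-01 = (-135, -430, +7.9).
Solve a·Δx + b·Δy = Δh: det = 390·(-430) − (-135)·(-345) = -214275.
∂h/∂x = [(-2.0)·(-430) − (+7.9)·(-345)] / -214275 = -0.01673
∂h/∂y = [390·(+7.9) − (-135)·(-2.0)] / -214275 = -0.01312
h(496350, 5731395) = 107.9 + (-0.01673)·(-255) + (-0.01312)·(-475) = 107.9 +4.267 +6.231 = 118.398 m.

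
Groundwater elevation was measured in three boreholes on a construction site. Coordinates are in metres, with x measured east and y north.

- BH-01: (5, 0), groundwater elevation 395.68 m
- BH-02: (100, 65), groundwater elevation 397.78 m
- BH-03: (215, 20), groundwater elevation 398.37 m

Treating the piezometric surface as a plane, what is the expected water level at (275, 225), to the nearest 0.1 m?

402.3 m

Three-point gradient (reference BH-01): Δ to BH-02 = (95, 65, +2.10), Δ to BH-03 = (210, 20, +2.69).
∂h/∂x = +0.01131, ∂h/∂y = +0.01578 (det = -11750).
h(275, 225) = 395.68 + (+0.01131)·(270) + (+0.01578)·(225) = 395.68 +3.053 +3.551 = 402.284 m.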